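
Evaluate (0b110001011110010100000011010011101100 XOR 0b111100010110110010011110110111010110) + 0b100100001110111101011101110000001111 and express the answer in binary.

0b110001010111100011111011010101001001

First 0b110001011110010100000011010011101100 XOR 0b111100010110110010011110110111010110 = 0b001101001000100110011101100100111010.
Add column by column in base 2, right to left:
  0+1 = 1
  1+1 = 0 carry 1
  0+1+1 = 0 carry 1
  1+1+1 = 1 carry 1
  1+0+1 = 0 carry 1
  1+0+1 = 0 carry 1
  0+0+1 = 1
  0+0 = 0
  1+0 = 1
  0+0 = 0
  0+1 = 1
  1+1 = 0 carry 1
  1+1+1 = 1 carry 1
  0+0+1 = 1
  1+1 = 0 carry 1
  1+1+1 = 1 carry 1
  1+1+1 = 1 carry 1
  0+0+1 = 1
  0+1 = 1
  1+0 = 1
  1+1 = 0 carry 1
  0+1+1 = 0 carry 1
  0+1+1 = 0 carry 1
  1+1+1 = 1 carry 1
  0+0+1 = 1
  0+1 = 1
  0+1 = 1
  1+1 = 0 carry 1
  0+0+1 = 1
  0+0 = 0
  1+0 = 1
  0+0 = 0
  1+1 = 0 carry 1
  1+0+1 = 0 carry 1
  0+0+1 = 1
  0+1 = 1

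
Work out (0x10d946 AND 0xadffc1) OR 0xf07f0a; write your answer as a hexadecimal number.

0x10d946 AND 0xadffc1 = 0x00d940.
Then OR with 0xf07f0a.

0xf0ff4a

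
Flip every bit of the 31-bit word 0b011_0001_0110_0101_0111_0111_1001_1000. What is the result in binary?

0b1001110100110101000100001100111

Invert each bit: 0110001011001010111011110011000 → 1001110100110101000100001100111.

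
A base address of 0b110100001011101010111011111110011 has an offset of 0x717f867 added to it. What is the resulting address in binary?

0b110101000100011010111000001011010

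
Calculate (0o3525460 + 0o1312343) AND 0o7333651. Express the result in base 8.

Add column by column in base 8, right to left:
  0+3 = 3
  6+4 = 2 carry 1
  4+3+1 = 0 carry 1
  5+2+1 = 0 carry 1
  2+1+1 = 4
  5+3 = 0 carry 1
  3+1+1 = 5
Sum = 0o5040023; now AND with 0o7333651:
  5&7=5, 0&3=0, 4&3=0, 0&3=0, 0&6=0, 2&5=0, 3&1=1

0o5000001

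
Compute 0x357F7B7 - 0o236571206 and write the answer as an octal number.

0x357F7B7 = 0o325773667 in octal.
Subtract column by column in base 8:
  7-6 → 1
  6-0 → 6
  6-2 → 4
  3-1 → 2
  7-7 → 0
  7-5 → 2
  5-6 → 7 (borrow)
  2-3-1 → 6 (borrow)
  3-2-1 → 0

0o67202461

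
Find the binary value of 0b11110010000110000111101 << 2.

Left shift by 2: append 2 zero bits.

0b1111001000011000011110100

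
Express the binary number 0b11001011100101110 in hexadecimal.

0x1972E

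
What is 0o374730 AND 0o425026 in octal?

0o024020

AND each oct digit independently (no carries):
  3&4=0, 7&2=2, 4&5=4, 7&0=0, 3&2=2, 0&6=0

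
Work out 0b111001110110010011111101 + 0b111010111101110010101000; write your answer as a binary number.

0b1110100110100000110100101

Add column by column in base 2, right to left:
  1+0 = 1
  0+0 = 0
  1+0 = 1
  1+1 = 0 carry 1
  1+0+1 = 0 carry 1
  1+1+1 = 1 carry 1
  1+0+1 = 0 carry 1
  1+1+1 = 1 carry 1
  0+0+1 = 1
  0+0 = 0
  1+1 = 0 carry 1
  0+1+1 = 0 carry 1
  0+1+1 = 0 carry 1
  1+0+1 = 0 carry 1
  1+1+1 = 1 carry 1
  0+1+1 = 0 carry 1
  1+1+1 = 1 carry 1
  1+1+1 = 1 carry 1
  1+0+1 = 0 carry 1
  0+1+1 = 0 carry 1
  0+0+1 = 1
  1+1 = 0 carry 1
  1+1+1 = 1 carry 1
  1+1+1 = 1 carry 1
  final carry 1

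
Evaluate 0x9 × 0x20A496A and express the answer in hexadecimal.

0x125C94BA

Multiply each base-16 digit by 9, carrying:
  A×9 = 90 → write A carry 5
  6×9+5 = 59 → write B carry 3
  9×9+3 = 84 → write 4 carry 5
  4×9+5 = 41 → write 9 carry 2
  A×9+2 = 92 → write C carry 5
  0×9+5 = 5 → write 5
  2×9 = 18 → write 2 carry 1
  remaining carry: 1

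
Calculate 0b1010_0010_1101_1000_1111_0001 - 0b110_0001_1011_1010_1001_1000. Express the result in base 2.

0b10000010001111001011001

Subtract column by column in base 2:
  1-0 → 1
  0-0 → 0
  0-0 → 0
  0-1 → 1 (borrow)
  1-1-1 → 1 (borrow)
  1-0-1 → 0
  1-0 → 1
  1-1 → 0
  0-0 → 0
  0-1 → 1 (borrow)
  0-0-1 → 1 (borrow)
  1-1-1 → 1 (borrow)
  1-1-1 → 1 (borrow)
  0-1-1 → 0 (borrow)
  1-0-1 → 0
  1-1 → 0
  0-1 → 1 (borrow)
  1-0-1 → 0
  0-0 → 0
  0-0 → 0
  0-0 → 0
  1-1 → 0
  0-1 → 1 (borrow)
  1-0-1 → 0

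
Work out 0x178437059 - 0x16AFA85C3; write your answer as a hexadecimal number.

0xD48EA96

Subtract column by column in base 16:
  9-3 → 6
  5-C → 9 (borrow)
  0-5-1 → A (borrow)
  7-8-1 → E (borrow)
  3-A-1 → 8 (borrow)
  4-F-1 → 4 (borrow)
  8-A-1 → D (borrow)
  7-6-1 → 0
  1-1 → 0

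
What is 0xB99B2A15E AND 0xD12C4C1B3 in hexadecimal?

0x910808112

AND each hex digit independently (no carries):
  B&D=9, 9&1=1, 9&2=0, B&C=8, 2&4=0, A&C=8, 1&1=1, 5&B=1, E&3=2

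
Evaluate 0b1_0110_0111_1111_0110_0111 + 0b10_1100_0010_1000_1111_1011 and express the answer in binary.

0b10000101010100001100010

Add column by column in base 2, right to left:
  1+1 = 0 carry 1
  1+1+1 = 1 carry 1
  1+0+1 = 0 carry 1
  0+1+1 = 0 carry 1
  0+1+1 = 0 carry 1
  1+1+1 = 1 carry 1
  1+1+1 = 1 carry 1
  0+1+1 = 0 carry 1
  1+0+1 = 0 carry 1
  1+0+1 = 0 carry 1
  1+0+1 = 0 carry 1
  1+1+1 = 1 carry 1
  1+0+1 = 0 carry 1
  1+1+1 = 1 carry 1
  1+0+1 = 0 carry 1
  0+0+1 = 1
  0+0 = 0
  1+0 = 1
  1+1 = 0 carry 1
  0+1+1 = 0 carry 1
  1+0+1 = 0 carry 1
  0+1+1 = 0 carry 1
  final carry 1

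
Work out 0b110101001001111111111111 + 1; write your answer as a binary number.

The trailing 13 digits are 1 (max in base 2), so adding 1 cascades: they roll to 0 and the next digit up increments.

0b110101001010000000000000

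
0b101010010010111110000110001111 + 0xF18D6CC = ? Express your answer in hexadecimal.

0x3964B85B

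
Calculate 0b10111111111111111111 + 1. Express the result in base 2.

The trailing 18 digits are 1 (max in base 2), so adding 1 cascades: they roll to 0 and the next digit up increments.

0b11000000000000000000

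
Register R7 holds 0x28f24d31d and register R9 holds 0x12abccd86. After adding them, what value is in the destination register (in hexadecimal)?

0x3b9e1a0a3

Add column by column in base 16, right to left:
  d+6 = 3 carry 1
  1+8+1 = a
  3+d = 0 carry 1
  d+c+1 = a carry 1
  4+c+1 = 1 carry 1
  2+b+1 = e
  f+a = 9 carry 1
  8+2+1 = b
  2+1 = 3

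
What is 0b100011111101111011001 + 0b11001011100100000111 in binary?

Add column by column in base 2, right to left:
  1+1 = 0 carry 1
  0+1+1 = 0 carry 1
  0+1+1 = 0 carry 1
  1+0+1 = 0 carry 1
  1+0+1 = 0 carry 1
  0+0+1 = 1
  1+0 = 1
  1+0 = 1
  1+1 = 0 carry 1
  1+0+1 = 0 carry 1
  0+0+1 = 1
  1+1 = 0 carry 1
  1+1+1 = 1 carry 1
  1+1+1 = 1 carry 1
  1+0+1 = 0 carry 1
  1+1+1 = 1 carry 1
  1+0+1 = 0 carry 1
  0+0+1 = 1
  0+1 = 1
  0+1 = 1
  1+0 = 1

0b111101011010011100000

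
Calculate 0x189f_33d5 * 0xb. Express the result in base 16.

Multiply each base-16 digit by 11, carrying:
  5×11 = 55 → write 7 carry 3
  d×11+3 = 146 → write 2 carry 9
  3×11+9 = 42 → write a carry 2
  3×11+2 = 35 → write 3 carry 2
  f×11+2 = 167 → write 7 carry 10
  9×11+10 = 109 → write d carry 6
  8×11+6 = 94 → write e carry 5
  1×11+5 = 16 → write 0 carry 1
  remaining carry: 1

0x10ed73a27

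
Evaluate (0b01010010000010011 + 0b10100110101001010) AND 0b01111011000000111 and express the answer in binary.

0b1111000000000101

Add column by column in base 2, right to left:
  1+0 = 1
  1+1 = 0 carry 1
  0+0+1 = 1
  0+1 = 1
  1+0 = 1
  0+0 = 0
  0+1 = 1
  0+0 = 0
  0+1 = 1
  0+0 = 0
  1+1 = 0 carry 1
  0+1+1 = 0 carry 1
  0+0+1 = 1
  1+0 = 1
  0+1 = 1
  1+0 = 1
  0+1 = 1
Sum = 0b11111000101011101; now AND with 0b01111011000000111:
  11111000101011101
& 01111011000000111
= 01111000000000101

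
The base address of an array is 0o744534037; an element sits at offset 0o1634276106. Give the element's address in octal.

0o2601032145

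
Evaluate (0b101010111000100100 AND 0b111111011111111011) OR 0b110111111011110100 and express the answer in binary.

0b101010111000100100 AND 0b111111011111111011 = 0b101010011000100000.
Then OR with 0b110111111011110100.

0b111111111011110100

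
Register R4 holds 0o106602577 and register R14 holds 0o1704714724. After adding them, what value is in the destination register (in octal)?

0o2013517523

Add column by column in base 8, right to left:
  7+4 = 3 carry 1
  7+2+1 = 2 carry 1
  5+7+1 = 5 carry 1
  2+4+1 = 7
  0+1 = 1
  6+7 = 5 carry 1
  6+4+1 = 3 carry 1
  0+0+1 = 1
  1+7 = 0 carry 1
  0+1+1 = 2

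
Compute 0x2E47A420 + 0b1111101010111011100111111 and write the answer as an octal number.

0x2E47A420 = 0o5621722040 in octal.
0b1111101010111011100111111 = 0o175273477 in octal.
Add column by column in base 8, right to left:
  0+7 = 7
  4+7 = 3 carry 1
  0+4+1 = 5
  2+3 = 5
  2+7 = 1 carry 1
  7+2+1 = 2 carry 1
  1+5+1 = 7
  2+7 = 1 carry 1
  6+1+1 = 0 carry 1
  5+0+1 = 6

0o6017215537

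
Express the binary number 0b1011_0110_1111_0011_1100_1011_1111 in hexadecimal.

Group the bits into nibbles: 1011 0110 1111 0011 1100 1011 1111 → b6f3cbf.

0xb6f3cbf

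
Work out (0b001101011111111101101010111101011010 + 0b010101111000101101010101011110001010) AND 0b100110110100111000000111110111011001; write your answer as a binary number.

Add column by column in base 2, right to left:
  0+0 = 0
  1+1 = 0 carry 1
  0+0+1 = 1
  1+1 = 0 carry 1
  1+0+1 = 0 carry 1
  0+0+1 = 1
  1+0 = 1
  0+1 = 1
  1+1 = 0 carry 1
  1+1+1 = 1 carry 1
  1+1+1 = 1 carry 1
  1+0+1 = 0 carry 1
  0+1+1 = 0 carry 1
  1+0+1 = 0 carry 1
  0+1+1 = 0 carry 1
  1+0+1 = 0 carry 1
  0+1+1 = 0 carry 1
  1+0+1 = 0 carry 1
  1+1+1 = 1 carry 1
  0+0+1 = 1
  1+1 = 0 carry 1
  1+1+1 = 1 carry 1
  1+0+1 = 0 carry 1
  1+1+1 = 1 carry 1
  1+0+1 = 0 carry 1
  1+0+1 = 0 carry 1
  1+0+1 = 0 carry 1
  1+1+1 = 1 carry 1
  1+1+1 = 1 carry 1
  0+1+1 = 0 carry 1
  1+1+1 = 1 carry 1
  0+0+1 = 1
  1+1 = 0 carry 1
  1+0+1 = 0 carry 1
  0+1+1 = 0 carry 1
  final carry 1
Sum = 0b100011011000101011000000011011100100; now AND with 0b100110110100111000000111110111011001:
  100011011000101011000000011011100100
& 100110110100111000000111110111011001
= 100010010000101000000000010011000000

0b100010010000101000000000010011000000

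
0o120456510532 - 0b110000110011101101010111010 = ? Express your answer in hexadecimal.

0x27EA0B6A0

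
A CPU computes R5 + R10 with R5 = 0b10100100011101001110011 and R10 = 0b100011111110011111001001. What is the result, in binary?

0b111000100010001000111100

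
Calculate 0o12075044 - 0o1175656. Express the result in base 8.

0o10677166

Subtract column by column in base 8:
  4-6 → 6 (borrow)
  4-5-1 → 6 (borrow)
  0-6-1 → 1 (borrow)
  5-5-1 → 7 (borrow)
  7-7-1 → 7 (borrow)
  0-1-1 → 6 (borrow)
  2-1-1 → 0
  1-0 → 1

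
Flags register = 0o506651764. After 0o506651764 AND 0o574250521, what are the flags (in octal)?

AND each oct digit independently (no carries):
  5&5=5, 0&7=0, 6&4=4, 6&2=2, 5&5=5, 1&0=0, 7&5=5, 6&2=2, 4&1=0

0o504250520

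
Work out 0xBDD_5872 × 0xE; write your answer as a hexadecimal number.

Multiply each base-16 digit by 14, carrying:
  2×14 = 28 → write C carry 1
  7×14+1 = 99 → write 3 carry 6
  8×14+6 = 118 → write 6 carry 7
  5×14+7 = 77 → write D carry 4
  D×14+4 = 186 → write A carry 11
  D×14+11 = 193 → write 1 carry 12
  B×14+12 = 166 → write 6 carry 10
  remaining carry: A

0xA61AD63C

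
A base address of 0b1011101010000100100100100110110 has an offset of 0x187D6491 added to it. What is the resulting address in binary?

0b1110101101111111010110111000111

0x187D6491 = 0b11000011111010110010010010001 in binary.
Add column by column in base 2, right to left:
  0+1 = 1
  1+0 = 1
  1+0 = 1
  0+0 = 0
  1+1 = 0 carry 1
  1+0+1 = 0 carry 1
  0+0+1 = 1
  0+1 = 1
  1+0 = 1
  0+0 = 0
  0+1 = 1
  1+0 = 1
  0+0 = 0
  0+1 = 1
  1+1 = 0 carry 1
  0+0+1 = 1
  0+1 = 1
  1+0 = 1
  0+1 = 1
  0+1 = 1
  0+1 = 1
  0+1 = 1
  1+1 = 0 carry 1
  0+0+1 = 1
  1+0 = 1
  0+0 = 0
  1+0 = 1
  1+1 = 0 carry 1
  1+1+1 = 1 carry 1
  0+0+1 = 1
  1+0 = 1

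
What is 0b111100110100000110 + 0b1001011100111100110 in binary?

0b10001000011011101100

Add column by column in base 2, right to left:
  0+0 = 0
  1+1 = 0 carry 1
  1+1+1 = 1 carry 1
  0+0+1 = 1
  0+0 = 0
  0+1 = 1
  0+1 = 1
  0+1 = 1
  1+1 = 0 carry 1
  0+0+1 = 1
  1+0 = 1
  1+1 = 0 carry 1
  0+1+1 = 0 carry 1
  0+1+1 = 0 carry 1
  1+0+1 = 0 carry 1
  1+1+1 = 1 carry 1
  1+0+1 = 0 carry 1
  1+0+1 = 0 carry 1
  0+1+1 = 0 carry 1
  final carry 1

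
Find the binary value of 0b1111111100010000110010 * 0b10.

0b11111111000100001100100

Multiply each base-2 digit by 2, carrying:
  0×2 = 0 → write 0
  1×2 = 2 → write 0 carry 1
  0×2+1 = 1 → write 1
  0×2 = 0 → write 0
  1×2 = 2 → write 0 carry 1
  1×2+1 = 3 → write 1 carry 1
  0×2+1 = 1 → write 1
  0×2 = 0 → write 0
  0×2 = 0 → write 0
  0×2 = 0 → write 0
  1×2 = 2 → write 0 carry 1
  0×2+1 = 1 → write 1
  0×2 = 0 → write 0
  0×2 = 0 → write 0
  1×2 = 2 → write 0 carry 1
  1×2+1 = 3 → write 1 carry 1
  1×2+1 = 3 → write 1 carry 1
  1×2+1 = 3 → write 1 carry 1
  1×2+1 = 3 → write 1 carry 1
  1×2+1 = 3 → write 1 carry 1
  1×2+1 = 3 → write 1 carry 1
  1×2+1 = 3 → write 1 carry 1
  remaining carry: 1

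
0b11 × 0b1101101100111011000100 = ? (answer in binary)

Multiply each base-2 digit by 3, carrying:
  0×3 = 0 → write 0
  0×3 = 0 → write 0
  1×3 = 3 → write 1 carry 1
  0×3+1 = 1 → write 1
  0×3 = 0 → write 0
  0×3 = 0 → write 0
  1×3 = 3 → write 1 carry 1
  1×3+1 = 4 → write 0 carry 2
  0×3+2 = 2 → write 0 carry 1
  1×3+1 = 4 → write 0 carry 2
  1×3+2 = 5 → write 1 carry 2
  1×3+2 = 5 → write 1 carry 2
  0×3+2 = 2 → write 0 carry 1
  0×3+1 = 1 → write 1
  1×3 = 3 → write 1 carry 1
  1×3+1 = 4 → write 0 carry 2
  0×3+2 = 2 → write 0 carry 1
  1×3+1 = 4 → write 0 carry 2
  1×3+2 = 5 → write 1 carry 2
  0×3+2 = 2 → write 0 carry 1
  1×3+1 = 4 → write 0 carry 2
  1×3+2 = 5 → write 1 carry 2
  remaining carry: 10

0b101001000110110001001100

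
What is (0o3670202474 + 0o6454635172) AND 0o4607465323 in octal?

Add column by column in base 8, right to left:
  4+2 = 6
  7+7 = 6 carry 1
  4+1+1 = 6
  2+5 = 7
  0+3 = 3
  2+6 = 0 carry 1
  0+4+1 = 5
  7+5 = 4 carry 1
  6+4+1 = 3 carry 1
  3+6+1 = 2 carry 1
  final carry 1
Sum = 0o12345037666; now AND with 0o4607465323:
  1&0=0, 2&4=0, 3&6=2, 4&0=0, 5&7=5, 0&4=0, 3&6=2, 7&5=5, 6&3=2, 6&2=2, 6&3=2

0o205025222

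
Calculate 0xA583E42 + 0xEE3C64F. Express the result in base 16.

0x193C0491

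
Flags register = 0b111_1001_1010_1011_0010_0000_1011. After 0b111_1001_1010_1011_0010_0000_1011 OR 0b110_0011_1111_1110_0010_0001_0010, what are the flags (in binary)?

0b111101111111111001000011011

OR bit by bit (1 where either bit is 1):
  111100110101011001000001011
| 110001111111110001000010010
= 111101111111111001000011011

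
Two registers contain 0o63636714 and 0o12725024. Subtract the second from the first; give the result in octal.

0o50711670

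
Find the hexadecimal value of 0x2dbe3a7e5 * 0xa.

Multiply each base-16 digit by 10, carrying:
  5×10 = 50 → write 2 carry 3
  e×10+3 = 143 → write f carry 8
  7×10+8 = 78 → write e carry 4
  a×10+4 = 104 → write 8 carry 6
  3×10+6 = 36 → write 4 carry 2
  e×10+2 = 142 → write e carry 8
  b×10+8 = 118 → write 6 carry 7
  d×10+7 = 137 → write 9 carry 8
  2×10+8 = 28 → write c carry 1
  remaining carry: 1

0x1c96e48ef2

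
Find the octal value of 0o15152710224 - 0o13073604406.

Subtract column by column in base 8:
  4-6 → 6 (borrow)
  2-0-1 → 1
  2-4 → 6 (borrow)
  0-4-1 → 3 (borrow)
  1-0-1 → 0
  7-6 → 1
  2-3 → 7 (borrow)
  5-7-1 → 5 (borrow)
  1-0-1 → 0
  5-3 → 2
  1-1 → 0

0o2057103616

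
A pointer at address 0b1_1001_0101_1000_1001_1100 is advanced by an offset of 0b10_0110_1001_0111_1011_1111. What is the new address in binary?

0b1111111111000001011011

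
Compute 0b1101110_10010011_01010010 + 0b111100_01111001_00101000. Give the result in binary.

0b101010110000110001111010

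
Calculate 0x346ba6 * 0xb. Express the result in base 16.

0x240a022

Multiply each base-16 digit by 11, carrying:
  6×11 = 66 → write 2 carry 4
  a×11+4 = 114 → write 2 carry 7
  b×11+7 = 128 → write 0 carry 8
  6×11+8 = 74 → write a carry 4
  4×11+4 = 48 → write 0 carry 3
  3×11+3 = 36 → write 4 carry 2
  remaining carry: 2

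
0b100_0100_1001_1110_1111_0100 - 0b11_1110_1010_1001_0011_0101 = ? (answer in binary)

0b1011111010110111111

Subtract column by column in base 2:
  0-1 → 1 (borrow)
  0-0-1 → 1 (borrow)
  1-1-1 → 1 (borrow)
  0-0-1 → 1 (borrow)
  1-1-1 → 1 (borrow)
  1-1-1 → 1 (borrow)
  1-0-1 → 0
  1-0 → 1
  0-1 → 1 (borrow)
  1-0-1 → 0
  1-0 → 1
  1-1 → 0
  1-0 → 1
  0-1 → 1 (borrow)
  0-0-1 → 1 (borrow)
  1-1-1 → 1 (borrow)
  0-0-1 → 1 (borrow)
  0-1-1 → 0 (borrow)
  1-1-1 → 1 (borrow)
  0-1-1 → 0 (borrow)
  0-1-1 → 0 (borrow)
  0-1-1 → 0 (borrow)
  1-0-1 → 0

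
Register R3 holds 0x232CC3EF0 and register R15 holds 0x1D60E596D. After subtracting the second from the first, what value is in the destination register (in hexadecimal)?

0x5CBDE583

Subtract column by column in base 16:
  0-D → 3 (borrow)
  F-6-1 → 8
  E-9 → 5
  3-5 → E (borrow)
  C-E-1 → D (borrow)
  C-0-1 → B
  2-6 → C (borrow)
  3-D-1 → 5 (borrow)
  2-1-1 → 0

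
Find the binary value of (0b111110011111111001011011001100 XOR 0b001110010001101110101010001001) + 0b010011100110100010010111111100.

First 0b111110011111111001011011001100 XOR 0b001110010001101110101010001001 = 0b110000001110010111110001000101.
Add column by column in base 2, right to left:
  1+0 = 1
  0+0 = 0
  1+1 = 0 carry 1
  0+1+1 = 0 carry 1
  0+1+1 = 0 carry 1
  0+1+1 = 0 carry 1
  1+1+1 = 1 carry 1
  0+1+1 = 0 carry 1
  0+1+1 = 0 carry 1
  0+0+1 = 1
  1+1 = 0 carry 1
  1+0+1 = 0 carry 1
  1+0+1 = 0 carry 1
  1+1+1 = 1 carry 1
  1+0+1 = 0 carry 1
  0+0+1 = 1
  1+0 = 1
  0+1 = 1
  0+0 = 0
  1+1 = 0 carry 1
  1+1+1 = 1 carry 1
  1+0+1 = 0 carry 1
  0+0+1 = 1
  0+1 = 1
  0+1 = 1
  0+1 = 1
  0+0 = 0
  0+0 = 0
  1+1 = 0 carry 1
  1+0+1 = 0 carry 1
  final carry 1

0b1000011110100111010001001000001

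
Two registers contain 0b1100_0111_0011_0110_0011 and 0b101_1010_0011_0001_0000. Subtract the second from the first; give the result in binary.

0b1101101000001010011

Subtract column by column in base 2:
  1-0 → 1
  1-0 → 1
  0-0 → 0
  0-0 → 0
  0-1 → 1 (borrow)
  1-0-1 → 0
  1-0 → 1
  0-0 → 0
  1-1 → 0
  1-1 → 0
  0-0 → 0
  0-0 → 0
  1-0 → 1
  1-1 → 0
  1-0 → 1
  0-1 → 1 (borrow)
  0-1-1 → 0 (borrow)
  0-0-1 → 1 (borrow)
  1-1-1 → 1 (borrow)
  1-0-1 → 0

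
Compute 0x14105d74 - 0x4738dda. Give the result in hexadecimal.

0xf9ccf9a

Subtract column by column in base 16:
  4-a → a (borrow)
  7-d-1 → 9 (borrow)
  d-d-1 → f (borrow)
  5-8-1 → c (borrow)
  0-3-1 → c (borrow)
  1-7-1 → 9 (borrow)
  4-4-1 → f (borrow)
  1-0-1 → 0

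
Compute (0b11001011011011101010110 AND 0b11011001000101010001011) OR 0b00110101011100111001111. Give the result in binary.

0b11111101011101111001111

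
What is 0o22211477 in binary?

Each octal digit is 3 bits: 2=010 2=010 2=010 1=001 1=001 4=100 7=111 7=111.

0b10010010001001100111111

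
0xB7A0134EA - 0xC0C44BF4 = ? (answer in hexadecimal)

Subtract column by column in base 16:
  A-4 → 6
  E-F → F (borrow)
  4-B-1 → 8 (borrow)
  3-4-1 → E (borrow)
  1-4-1 → C (borrow)
  0-C-1 → 3 (borrow)
  A-0-1 → 9
  7-C → B (borrow)
  B-0-1 → A

0xAB93CE8F6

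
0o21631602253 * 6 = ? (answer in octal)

0o152632416002

Multiply each base-8 digit by 6, carrying:
  3×6 = 18 → write 2 carry 2
  5×6+2 = 32 → write 0 carry 4
  2×6+4 = 16 → write 0 carry 2
  2×6+2 = 14 → write 6 carry 1
  0×6+1 = 1 → write 1
  6×6 = 36 → write 4 carry 4
  1×6+4 = 10 → write 2 carry 1
  3×6+1 = 19 → write 3 carry 2
  6×6+2 = 38 → write 6 carry 4
  1×6+4 = 10 → write 2 carry 1
  2×6+1 = 13 → write 5 carry 1
  remaining carry: 1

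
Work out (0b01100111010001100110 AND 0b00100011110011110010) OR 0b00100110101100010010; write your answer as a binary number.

0b100111111101110010

0b01100111010001100110 AND 0b00100011110011110010 = 0b00100011010001100010.
Then OR with 0b00100110101100010010.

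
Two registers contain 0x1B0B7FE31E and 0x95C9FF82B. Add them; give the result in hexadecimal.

0x24681FDB49

Add column by column in base 16, right to left:
  E+B = 9 carry 1
  1+2+1 = 4
  3+8 = B
  E+F = D carry 1
  F+F+1 = F carry 1
  7+9+1 = 1 carry 1
  B+C+1 = 8 carry 1
  0+5+1 = 6
  B+9 = 4 carry 1
  1+0+1 = 2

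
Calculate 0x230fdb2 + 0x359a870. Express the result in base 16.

0x58aa622

Add column by column in base 16, right to left:
  2+0 = 2
  b+7 = 2 carry 1
  d+8+1 = 6 carry 1
  f+a+1 = a carry 1
  0+9+1 = a
  3+5 = 8
  2+3 = 5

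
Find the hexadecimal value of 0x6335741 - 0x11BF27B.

Subtract column by column in base 16:
  1-B → 6 (borrow)
  4-7-1 → C (borrow)
  7-2-1 → 4
  5-F → 6 (borrow)
  3-B-1 → 7 (borrow)
  3-1-1 → 1
  6-1 → 5

0x51764C6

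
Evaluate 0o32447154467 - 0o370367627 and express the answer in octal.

0o32056564640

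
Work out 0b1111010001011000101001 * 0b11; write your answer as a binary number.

0b101101110100001001111011

Multiply each base-2 digit by 3, carrying:
  1×3 = 3 → write 1 carry 1
  0×3+1 = 1 → write 1
  0×3 = 0 → write 0
  1×3 = 3 → write 1 carry 1
  0×3+1 = 1 → write 1
  1×3 = 3 → write 1 carry 1
  0×3+1 = 1 → write 1
  0×3 = 0 → write 0
  0×3 = 0 → write 0
  1×3 = 3 → write 1 carry 1
  1×3+1 = 4 → write 0 carry 2
  0×3+2 = 2 → write 0 carry 1
  1×3+1 = 4 → write 0 carry 2
  0×3+2 = 2 → write 0 carry 1
  0×3+1 = 1 → write 1
  0×3 = 0 → write 0
  1×3 = 3 → write 1 carry 1
  0×3+1 = 1 → write 1
  1×3 = 3 → write 1 carry 1
  1×3+1 = 4 → write 0 carry 2
  1×3+2 = 5 → write 1 carry 2
  1×3+2 = 5 → write 1 carry 2
  remaining carry: 10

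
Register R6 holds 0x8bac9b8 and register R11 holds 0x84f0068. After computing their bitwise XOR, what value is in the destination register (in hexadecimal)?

XOR each hex digit independently (no carries):
  8^8=0, b^4=f, a^f=5, c^0=c, 9^0=9, b^6=d, 8^8=0

0x0f5c9d0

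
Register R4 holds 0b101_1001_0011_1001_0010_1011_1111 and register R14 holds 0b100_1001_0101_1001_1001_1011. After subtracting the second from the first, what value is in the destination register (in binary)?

Subtract column by column in base 2:
  1-1 → 0
  1-1 → 0
  1-0 → 1
  1-1 → 0
  1-1 → 0
  1-0 → 1
  0-0 → 0
  1-1 → 0
  0-1 → 1 (borrow)
  1-0-1 → 0
  0-0 → 0
  0-1 → 1 (borrow)
  1-1-1 → 1 (borrow)
  0-0-1 → 1 (borrow)
  0-1-1 → 0 (borrow)
  1-0-1 → 0
  1-1 → 0
  1-0 → 1
  0-0 → 0
  0-1 → 1 (borrow)
  1-0-1 → 0
  0-0 → 0
  0-1 → 1 (borrow)
  1-0-1 → 0
  1-0 → 1
  0-0 → 0
  1-0 → 1

0b101010010100011100100100100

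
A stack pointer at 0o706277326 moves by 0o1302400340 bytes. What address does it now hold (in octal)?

0o2210677666

Add column by column in base 8, right to left:
  6+0 = 6
  2+4 = 6
  3+3 = 6
  7+0 = 7
  7+0 = 7
  2+4 = 6
  6+2 = 0 carry 1
  0+0+1 = 1
  7+3 = 2 carry 1
  0+1+1 = 2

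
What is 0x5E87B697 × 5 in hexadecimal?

0x1D8A690F3

Multiply each base-16 digit by 5, carrying:
  7×5 = 35 → write 3 carry 2
  9×5+2 = 47 → write F carry 2
  6×5+2 = 32 → write 0 carry 2
  B×5+2 = 57 → write 9 carry 3
  7×5+3 = 38 → write 6 carry 2
  8×5+2 = 42 → write A carry 2
  E×5+2 = 72 → write 8 carry 4
  5×5+4 = 29 → write D carry 1
  remaining carry: 1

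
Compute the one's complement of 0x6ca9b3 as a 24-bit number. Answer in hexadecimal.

0x93564c

Each hex digit d becomes f−d:
  6→9, c→3, a→5, 9→6, b→4, 3→c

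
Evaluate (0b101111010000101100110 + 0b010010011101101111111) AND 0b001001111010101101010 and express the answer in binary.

Add column by column in base 2, right to left:
  0+1 = 1
  1+1 = 0 carry 1
  1+1+1 = 1 carry 1
  0+1+1 = 0 carry 1
  0+1+1 = 0 carry 1
  1+1+1 = 1 carry 1
  1+1+1 = 1 carry 1
  0+0+1 = 1
  1+1 = 0 carry 1
  0+1+1 = 0 carry 1
  0+0+1 = 1
  0+1 = 1
  0+1 = 1
  1+1 = 0 carry 1
  0+0+1 = 1
  1+0 = 1
  1+1 = 0 carry 1
  1+0+1 = 0 carry 1
  1+0+1 = 0 carry 1
  0+1+1 = 0 carry 1
  1+0+1 = 0 carry 1
  final carry 1
Sum = 0b1000001101110011100101; now AND with 0b001001111010101101010:
  1000001101110011100101
& 0001001111010101101010
= 0000001101010001100000

0b1101010001100000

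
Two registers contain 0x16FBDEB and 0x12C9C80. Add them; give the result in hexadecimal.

0x29C5A6B

Add column by column in base 16, right to left:
  B+0 = B
  E+8 = 6 carry 1
  D+C+1 = A carry 1
  B+9+1 = 5 carry 1
  F+C+1 = C carry 1
  6+2+1 = 9
  1+1 = 2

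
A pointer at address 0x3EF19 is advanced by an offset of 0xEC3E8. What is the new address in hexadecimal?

0x12B301

Add column by column in base 16, right to left:
  9+8 = 1 carry 1
  1+E+1 = 0 carry 1
  F+3+1 = 3 carry 1
  E+C+1 = B carry 1
  3+E+1 = 2 carry 1
  final carry 1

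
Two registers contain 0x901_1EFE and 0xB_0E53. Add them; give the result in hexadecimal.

Add column by column in base 16, right to left:
  E+3 = 1 carry 1
  F+5+1 = 5 carry 1
  E+E+1 = D carry 1
  1+0+1 = 2
  1+B = C
  0+0 = 0
  9+0 = 9

0x90C2D51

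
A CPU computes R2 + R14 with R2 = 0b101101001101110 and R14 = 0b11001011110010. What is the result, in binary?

0b1000110101100000

Add column by column in base 2, right to left:
  0+0 = 0
  1+1 = 0 carry 1
  1+0+1 = 0 carry 1
  1+0+1 = 0 carry 1
  0+1+1 = 0 carry 1
  1+1+1 = 1 carry 1
  1+1+1 = 1 carry 1
  0+1+1 = 0 carry 1
  0+0+1 = 1
  1+1 = 0 carry 1
  0+0+1 = 1
  1+0 = 1
  1+1 = 0 carry 1
  0+1+1 = 0 carry 1
  1+0+1 = 0 carry 1
  final carry 1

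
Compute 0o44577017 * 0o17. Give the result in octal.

0o1047161341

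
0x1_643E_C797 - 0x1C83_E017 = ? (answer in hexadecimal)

0x147BAE780

Subtract column by column in base 16:
  7-7 → 0
  9-1 → 8
  7-0 → 7
  C-E → E (borrow)
  E-3-1 → A
  3-8 → B (borrow)
  4-C-1 → 7 (borrow)
  6-1-1 → 4
  1-0 → 1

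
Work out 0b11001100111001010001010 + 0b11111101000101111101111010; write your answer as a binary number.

Add column by column in base 2, right to left:
  0+0 = 0
  1+1 = 0 carry 1
  0+0+1 = 1
  1+1 = 0 carry 1
  0+1+1 = 0 carry 1
  0+1+1 = 0 carry 1
  0+1+1 = 0 carry 1
  1+0+1 = 0 carry 1
  0+1+1 = 0 carry 1
  1+1+1 = 1 carry 1
  0+1+1 = 0 carry 1
  0+1+1 = 0 carry 1
  1+1+1 = 1 carry 1
  1+0+1 = 0 carry 1
  1+1+1 = 1 carry 1
  0+0+1 = 1
  0+0 = 0
  1+0 = 1
  1+1 = 0 carry 1
  0+0+1 = 1
  0+1 = 1
  1+1 = 0 carry 1
  1+1+1 = 1 carry 1
  0+1+1 = 0 carry 1
  0+1+1 = 0 carry 1
  0+1+1 = 0 carry 1
  final carry 1

0b100010110101101001000000100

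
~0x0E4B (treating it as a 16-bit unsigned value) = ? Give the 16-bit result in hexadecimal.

0xF1B4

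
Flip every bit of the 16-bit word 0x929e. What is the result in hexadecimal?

Each hex digit d becomes f−d:
  9→6, 2→d, 9→6, e→1

0x6d61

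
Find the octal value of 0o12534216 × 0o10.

Multiply each base-8 digit by 8, carrying:
  6×8 = 48 → write 0 carry 6
  1×8+6 = 14 → write 6 carry 1
  2×8+1 = 17 → write 1 carry 2
  4×8+2 = 34 → write 2 carry 4
  3×8+4 = 28 → write 4 carry 3
  5×8+3 = 43 → write 3 carry 5
  2×8+5 = 21 → write 5 carry 2
  1×8+2 = 10 → write 2 carry 1
  remaining carry: 1

0o125342160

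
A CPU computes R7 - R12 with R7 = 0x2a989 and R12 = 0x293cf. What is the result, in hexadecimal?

Subtract column by column in base 16:
  9-f → a (borrow)
  8-c-1 → b (borrow)
  9-3-1 → 5
  a-9 → 1
  2-2 → 0

0x15ba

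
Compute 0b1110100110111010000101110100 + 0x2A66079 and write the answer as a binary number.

0x2A66079 = 0b10101001100110000001111001 in binary.
Add column by column in base 2, right to left:
  0+1 = 1
  0+0 = 0
  1+0 = 1
  0+1 = 1
  1+1 = 0 carry 1
  1+1+1 = 1 carry 1
  1+1+1 = 1 carry 1
  0+0+1 = 1
  1+0 = 1
  0+0 = 0
  0+0 = 0
  0+0 = 0
  0+0 = 0
  1+1 = 0 carry 1
  0+1+1 = 0 carry 1
  1+0+1 = 0 carry 1
  1+0+1 = 0 carry 1
  1+1+1 = 1 carry 1
  0+1+1 = 0 carry 1
  1+0+1 = 0 carry 1
  1+0+1 = 0 carry 1
  0+1+1 = 0 carry 1
  0+0+1 = 1
  1+1 = 0 carry 1
  0+0+1 = 1
  1+1 = 0 carry 1
  1+0+1 = 0 carry 1
  1+0+1 = 0 carry 1
  final carry 1

0b10001010000100000000111101101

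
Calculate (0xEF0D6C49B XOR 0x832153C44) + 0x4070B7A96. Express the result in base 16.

First 0xEF0D6C49B XOR 0x832153C44 = 0x6C2C3F8DF.
Add column by column in base 16, right to left:
  F+6 = 5 carry 1
  D+9+1 = 7 carry 1
  8+A+1 = 3 carry 1
  F+7+1 = 7 carry 1
  3+B+1 = F
  C+0 = C
  2+7 = 9
  C+0 = C
  6+4 = A

0xAC9CF7375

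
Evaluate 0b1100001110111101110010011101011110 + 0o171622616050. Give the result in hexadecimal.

0x6dd424386

0b1100001110111101110010011101011110 = 0x30ef7275e in hexadecimal.
0o171622616050 = 0x3ce4b1c28 in hexadecimal.
Add column by column in base 16, right to left:
  e+8 = 6 carry 1
  5+2+1 = 8
  7+c = 3 carry 1
  2+1+1 = 4
  7+b = 2 carry 1
  f+4+1 = 4 carry 1
  e+e+1 = d carry 1
  0+c+1 = d
  3+3 = 6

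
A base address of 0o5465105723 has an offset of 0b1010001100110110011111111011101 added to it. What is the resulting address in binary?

0o5465105723 = 0b101100110101001000101111010011 in binary.
Add column by column in base 2, right to left:
  1+1 = 0 carry 1
  1+0+1 = 0 carry 1
  0+1+1 = 0 carry 1
  0+1+1 = 0 carry 1
  1+1+1 = 1 carry 1
  0+0+1 = 1
  1+1 = 0 carry 1
  1+1+1 = 1 carry 1
  1+1+1 = 1 carry 1
  1+1+1 = 1 carry 1
  0+1+1 = 0 carry 1
  1+1+1 = 1 carry 1
  0+1+1 = 0 carry 1
  0+1+1 = 0 carry 1
  0+0+1 = 1
  1+0 = 1
  0+1 = 1
  0+1 = 1
  1+0 = 1
  0+1 = 1
  1+1 = 0 carry 1
  0+0+1 = 1
  1+0 = 1
  1+1 = 0 carry 1
  0+1+1 = 0 carry 1
  0+0+1 = 1
  1+0 = 1
  1+0 = 1
  0+1 = 1
  1+0 = 1
  0+1 = 1

0b1111110011011111100101110110000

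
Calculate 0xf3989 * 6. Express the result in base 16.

Multiply each base-16 digit by 6, carrying:
  9×6 = 54 → write 6 carry 3
  8×6+3 = 51 → write 3 carry 3
  9×6+3 = 57 → write 9 carry 3
  3×6+3 = 21 → write 5 carry 1
  f×6+1 = 91 → write b carry 5
  remaining carry: 5

0x5b5936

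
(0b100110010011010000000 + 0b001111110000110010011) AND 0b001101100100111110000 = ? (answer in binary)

0b100000100000010000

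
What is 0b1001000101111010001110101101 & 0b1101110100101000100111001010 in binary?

0b1001000100101000000110001000

AND bit by bit (1 only where both bits are 1):
  1001000101111010001110101101
& 1101110100101000100111001010
= 1001000100101000000110001000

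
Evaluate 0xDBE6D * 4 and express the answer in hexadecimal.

Multiply each base-16 digit by 4, carrying:
  D×4 = 52 → write 4 carry 3
  6×4+3 = 27 → write B carry 1
  E×4+1 = 57 → write 9 carry 3
  B×4+3 = 47 → write F carry 2
  D×4+2 = 54 → write 6 carry 3
  remaining carry: 3

0x36F9B4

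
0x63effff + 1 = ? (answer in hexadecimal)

0x63f0000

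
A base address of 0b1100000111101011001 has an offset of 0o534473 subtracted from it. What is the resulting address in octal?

0o653036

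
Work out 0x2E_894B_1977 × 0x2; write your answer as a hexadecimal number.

Multiply each base-16 digit by 2, carrying:
  7×2 = 14 → write E
  7×2 = 14 → write E
  9×2 = 18 → write 2 carry 1
  1×2+1 = 3 → write 3
  B×2 = 22 → write 6 carry 1
  4×2+1 = 9 → write 9
  9×2 = 18 → write 2 carry 1
  8×2+1 = 17 → write 1 carry 1
  E×2+1 = 29 → write D carry 1
  2×2+1 = 5 → write 5

0x5D129632EE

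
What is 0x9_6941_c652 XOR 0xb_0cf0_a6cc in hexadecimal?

XOR each hex digit independently (no carries):
  9^b=2, 6^0=6, 9^c=5, 4^f=b, 1^0=1, c^a=6, 6^6=0, 5^c=9, 2^c=e

0x265b1609e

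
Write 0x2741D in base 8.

0o472035

Expand each hex digit to 4 bits: 2=0010 7=0111 4=0100 1=0001 D=1101.
Group the bits in threes: 100 111 010 000 011 101 → 472035.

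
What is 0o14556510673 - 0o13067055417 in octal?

0o1467433254

Subtract column by column in base 8:
  3-7 → 4 (borrow)
  7-1-1 → 5
  6-4 → 2
  0-5 → 3 (borrow)
  1-5-1 → 3 (borrow)
  5-0-1 → 4
  6-7 → 7 (borrow)
  5-6-1 → 6 (borrow)
  5-0-1 → 4
  4-3 → 1
  1-1 → 0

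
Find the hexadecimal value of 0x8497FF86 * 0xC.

0x6371FFA48

Multiply each base-16 digit by 12, carrying:
  6×12 = 72 → write 8 carry 4
  8×12+4 = 100 → write 4 carry 6
  F×12+6 = 186 → write A carry 11
  F×12+11 = 191 → write F carry 11
  7×12+11 = 95 → write F carry 5
  9×12+5 = 113 → write 1 carry 7
  4×12+7 = 55 → write 7 carry 3
  8×12+3 = 99 → write 3 carry 6
  remaining carry: 6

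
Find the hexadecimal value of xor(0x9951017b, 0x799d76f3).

0xe0cc7788

XOR each hex digit independently (no carries):
  9^7=e, 9^9=0, 5^9=c, 1^d=c, 0^7=7, 1^6=7, 7^f=8, b^3=8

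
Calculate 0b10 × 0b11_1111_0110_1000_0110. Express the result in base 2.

0b1111110110100001100

Multiply each base-2 digit by 2, carrying:
  0×2 = 0 → write 0
  1×2 = 2 → write 0 carry 1
  1×2+1 = 3 → write 1 carry 1
  0×2+1 = 1 → write 1
  0×2 = 0 → write 0
  0×2 = 0 → write 0
  0×2 = 0 → write 0
  1×2 = 2 → write 0 carry 1
  0×2+1 = 1 → write 1
  1×2 = 2 → write 0 carry 1
  1×2+1 = 3 → write 1 carry 1
  0×2+1 = 1 → write 1
  1×2 = 2 → write 0 carry 1
  1×2+1 = 3 → write 1 carry 1
  1×2+1 = 3 → write 1 carry 1
  1×2+1 = 3 → write 1 carry 1
  1×2+1 = 3 → write 1 carry 1
  1×2+1 = 3 → write 1 carry 1
  remaining carry: 1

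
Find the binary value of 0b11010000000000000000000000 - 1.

0b11001111111111111111111111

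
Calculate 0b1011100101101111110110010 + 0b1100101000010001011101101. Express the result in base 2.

Add column by column in base 2, right to left:
  0+1 = 1
  1+0 = 1
  0+1 = 1
  0+1 = 1
  1+0 = 1
  1+1 = 0 carry 1
  0+1+1 = 0 carry 1
  1+1+1 = 1 carry 1
  1+0+1 = 0 carry 1
  1+1+1 = 1 carry 1
  1+0+1 = 0 carry 1
  1+0+1 = 0 carry 1
  1+0+1 = 0 carry 1
  0+1+1 = 0 carry 1
  1+0+1 = 0 carry 1
  1+0+1 = 0 carry 1
  0+0+1 = 1
  1+0 = 1
  0+1 = 1
  0+0 = 0
  1+1 = 0 carry 1
  1+0+1 = 0 carry 1
  1+0+1 = 0 carry 1
  0+1+1 = 0 carry 1
  1+1+1 = 1 carry 1
  final carry 1

0b11000001110000001010011111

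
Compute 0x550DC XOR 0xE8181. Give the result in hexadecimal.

0xBD15D

XOR each hex digit independently (no carries):
  5^E=B, 5^8=D, 0^1=1, D^8=5, C^1=D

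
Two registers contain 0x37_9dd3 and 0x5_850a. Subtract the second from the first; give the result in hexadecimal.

0x3218c9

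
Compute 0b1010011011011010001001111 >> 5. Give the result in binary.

Right shift by 5: drop the 5 least-significant bits.

0b10100110110110100010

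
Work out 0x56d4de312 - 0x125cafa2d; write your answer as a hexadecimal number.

0x44782e8e5

Subtract column by column in base 16:
  2-d → 5 (borrow)
  1-2-1 → e (borrow)
  3-a-1 → 8 (borrow)
  e-f-1 → e (borrow)
  d-a-1 → 2
  4-c → 8 (borrow)
  d-5-1 → 7
  6-2 → 4
  5-1 → 4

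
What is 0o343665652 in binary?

Each octal digit is 3 bits: 3=011 4=100 3=011 6=110 6=110 5=101 6=110 5=101 2=010.

0b11100011110110101110101010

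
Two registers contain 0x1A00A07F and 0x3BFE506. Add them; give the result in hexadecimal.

Add column by column in base 16, right to left:
  F+6 = 5 carry 1
  7+0+1 = 8
  0+5 = 5
  A+E = 8 carry 1
  0+F+1 = 0 carry 1
  0+B+1 = C
  A+3 = D
  1+0 = 1

0x1DC08585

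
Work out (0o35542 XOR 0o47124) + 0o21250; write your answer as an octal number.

First 0o35542 XOR 0o47124 = 0o72466.
Add column by column in base 8, right to left:
  6+0 = 6
  6+5 = 3 carry 1
  4+2+1 = 7
  2+1 = 3
  7+2 = 1 carry 1
  final carry 1

0o113736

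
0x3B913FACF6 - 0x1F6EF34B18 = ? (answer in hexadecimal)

Subtract column by column in base 16:
  6-8 → E (borrow)
  F-1-1 → D
  C-B → 1
  A-4 → 6
  F-3 → C
  3-F → 4 (borrow)
  1-E-1 → 2 (borrow)
  9-6-1 → 2
  B-F → C (borrow)
  3-1-1 → 1

0x1C224C61DE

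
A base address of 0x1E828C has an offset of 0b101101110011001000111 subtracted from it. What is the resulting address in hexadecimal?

0x79C45

0b101101110011001000111 = 0x16E647 in hexadecimal.
Subtract column by column in base 16:
  C-7 → 5
  8-4 → 4
  2-6 → C (borrow)
  8-E-1 → 9 (borrow)
  E-6-1 → 7
  1-1 → 0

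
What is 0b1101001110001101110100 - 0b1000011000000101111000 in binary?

Subtract column by column in base 2:
  0-0 → 0
  0-0 → 0
  1-0 → 1
  0-1 → 1 (borrow)
  1-1-1 → 1 (borrow)
  1-1-1 → 1 (borrow)
  1-1-1 → 1 (borrow)
  0-0-1 → 1 (borrow)
  1-1-1 → 1 (borrow)
  1-0-1 → 0
  0-0 → 0
  0-0 → 0
  0-0 → 0
  1-0 → 1
  1-0 → 1
  1-1 → 0
  0-1 → 1 (borrow)
  0-0-1 → 1 (borrow)
  1-0-1 → 0
  0-0 → 0
  1-0 → 1
  1-1 → 0

0b100110110000111111100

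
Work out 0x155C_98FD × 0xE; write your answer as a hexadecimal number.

0x12B105DD6

Multiply each base-16 digit by 14, carrying:
  D×14 = 182 → write 6 carry 11
  F×14+11 = 221 → write D carry 13
  8×14+13 = 125 → write D carry 7
  9×14+7 = 133 → write 5 carry 8
  C×14+8 = 176 → write 0 carry 11
  5×14+11 = 81 → write 1 carry 5
  5×14+5 = 75 → write B carry 4
  1×14+4 = 18 → write 2 carry 1
  remaining carry: 1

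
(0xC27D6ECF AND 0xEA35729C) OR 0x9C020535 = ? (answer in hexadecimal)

0xDE3767BD

0xC27D6ECF AND 0xEA35729C = 0xC235628C.
Then OR with 0x9C020535.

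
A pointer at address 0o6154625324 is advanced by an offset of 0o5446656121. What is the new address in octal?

0o13623503445

Add column by column in base 8, right to left:
  4+1 = 5
  2+2 = 4
  3+1 = 4
  5+6 = 3 carry 1
  2+5+1 = 0 carry 1
  6+6+1 = 5 carry 1
  4+6+1 = 3 carry 1
  5+4+1 = 2 carry 1
  1+4+1 = 6
  6+5 = 3 carry 1
  final carry 1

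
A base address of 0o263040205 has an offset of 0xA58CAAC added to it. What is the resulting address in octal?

0o1511205461

0xA58CAAC = 0o1226145254 in octal.
Add column by column in base 8, right to left:
  5+4 = 1 carry 1
  0+5+1 = 6
  2+2 = 4
  0+5 = 5
  4+4 = 0 carry 1
  0+1+1 = 2
  3+6 = 1 carry 1
  6+2+1 = 1 carry 1
  2+2+1 = 5
  0+1 = 1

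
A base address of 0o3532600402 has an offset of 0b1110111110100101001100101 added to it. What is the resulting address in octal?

0b1110111110100101001100101 = 0o167645145 in octal.
Add column by column in base 8, right to left:
  2+5 = 7
  0+4 = 4
  4+1 = 5
  0+5 = 5
  0+4 = 4
  6+6 = 4 carry 1
  2+7+1 = 2 carry 1
  3+6+1 = 2 carry 1
  5+1+1 = 7
  3+0 = 3

0o3722445547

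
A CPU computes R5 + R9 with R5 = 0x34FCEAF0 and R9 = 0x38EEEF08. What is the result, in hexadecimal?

0x6DEBD9F8

Add column by column in base 16, right to left:
  0+8 = 8
  F+0 = F
  A+F = 9 carry 1
  E+E+1 = D carry 1
  C+E+1 = B carry 1
  F+E+1 = E carry 1
  4+8+1 = D
  3+3 = 6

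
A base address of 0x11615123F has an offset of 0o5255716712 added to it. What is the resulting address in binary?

0x11615123F = 0b100010110000101010001001000111111 in binary.
0o5255716712 = 0b101010101101111001110111001010 in binary.
Add column by column in base 2, right to left:
  1+0 = 1
  1+1 = 0 carry 1
  1+0+1 = 0 carry 1
  1+1+1 = 1 carry 1
  1+0+1 = 0 carry 1
  1+0+1 = 0 carry 1
  0+1+1 = 0 carry 1
  0+1+1 = 0 carry 1
  0+1+1 = 0 carry 1
  1+0+1 = 0 carry 1
  0+1+1 = 0 carry 1
  0+1+1 = 0 carry 1
  1+1+1 = 1 carry 1
  0+0+1 = 1
  0+0 = 0
  0+1 = 1
  1+1 = 0 carry 1
  0+1+1 = 0 carry 1
  1+1+1 = 1 carry 1
  0+0+1 = 1
  1+1 = 0 carry 1
  0+1+1 = 0 carry 1
  0+0+1 = 1
  0+1 = 1
  0+0 = 0
  1+1 = 0 carry 1
  1+0+1 = 0 carry 1
  0+1+1 = 0 carry 1
  1+0+1 = 0 carry 1
  0+1+1 = 0 carry 1
  0+0+1 = 1
  0+0 = 0
  1+0 = 1

0b101000000110011001011000000001001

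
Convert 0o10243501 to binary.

0b1000010100011101000001

Each octal digit is 3 bits: 1=001 0=000 2=010 4=100 3=011 5=101 0=000 1=001.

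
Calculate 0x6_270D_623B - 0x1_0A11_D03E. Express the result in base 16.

0x51CFB91FD

Subtract column by column in base 16:
  B-E → D (borrow)
  3-3-1 → F (borrow)
  2-0-1 → 1
  6-D → 9 (borrow)
  D-1-1 → B
  0-1 → F (borrow)
  7-A-1 → C (borrow)
  2-0-1 → 1
  6-1 → 5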